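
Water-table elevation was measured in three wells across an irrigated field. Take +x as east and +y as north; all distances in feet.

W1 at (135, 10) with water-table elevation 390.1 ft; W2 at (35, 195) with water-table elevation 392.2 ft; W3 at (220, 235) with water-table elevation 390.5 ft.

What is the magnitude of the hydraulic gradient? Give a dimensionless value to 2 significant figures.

With h = a·x + b·y + c and W1 as origin, the differences give:
  (-100)·a + 185·b = +2.1
  85·a + 225·b = +0.4
Eliminate b (×225 and ×185, subtract): -38225·a = 398.50 → a = ∂h/∂x = -0.01043
Back-substitute: b = ∂h/∂y = +0.005716.
|∇h| = √(-0.01043² + 0.005716²) = 0.01189

0.012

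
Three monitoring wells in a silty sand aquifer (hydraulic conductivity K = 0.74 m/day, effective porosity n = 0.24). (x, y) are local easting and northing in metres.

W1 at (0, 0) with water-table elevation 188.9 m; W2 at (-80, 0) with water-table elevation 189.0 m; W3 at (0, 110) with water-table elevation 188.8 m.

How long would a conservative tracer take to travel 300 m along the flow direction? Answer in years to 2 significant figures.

∂h/∂x = (189.0 − 188.9) / (-80 − 0) = -0.001250
∂h/∂y = (188.8 − 188.9) / (110 − 0) = -0.0009091
|∇h| = √(-0.001250² + -0.0009091²) = 0.001546
Seepage velocity v = K·i/n = 0.74 × 0.001546 / 0.24 = 0.004767 m/day.
t = 300 / 0.004767 = 6.293e+04 days = 172 years.

170 years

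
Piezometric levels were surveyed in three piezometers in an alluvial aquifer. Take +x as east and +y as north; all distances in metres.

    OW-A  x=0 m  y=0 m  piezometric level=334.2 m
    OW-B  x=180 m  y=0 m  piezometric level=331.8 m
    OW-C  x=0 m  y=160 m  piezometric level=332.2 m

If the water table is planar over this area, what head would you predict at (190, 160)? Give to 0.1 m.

329.7 m

∂h/∂x = (331.8 − 334.2) / (180 − 0) = -0.01333
∂h/∂y = (332.2 − 334.2) / (160 − 0) = -0.01250
h(190, 160) = 334.2 + (-0.01333)·(190) + (-0.01250)·(160) = 334.2 -2.533 -2.000 = 329.667 m.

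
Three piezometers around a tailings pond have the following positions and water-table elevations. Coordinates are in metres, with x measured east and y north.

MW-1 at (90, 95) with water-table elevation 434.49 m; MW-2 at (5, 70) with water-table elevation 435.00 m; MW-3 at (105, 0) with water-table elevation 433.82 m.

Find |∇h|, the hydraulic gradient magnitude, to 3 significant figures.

Differences from MW-1: to MW-2 (Δx, Δy, Δh) = (-85, -25, +0.51); to MW-3 = (15, -95, -0.67).
Solve a·Δx + b·Δy = Δh: det = (-85)·(-95) − 15·(-25) = 8450.
∂h/∂x = [(+0.51)·(-95) − (-0.67)·(-25)] / 8450 = -0.007716
∂h/∂y = [(-85)·(-0.67) − 15·(+0.51)] / 8450 = +0.005834
|∇h| = √(-0.007716² + 0.005834²) = 0.009673

0.00967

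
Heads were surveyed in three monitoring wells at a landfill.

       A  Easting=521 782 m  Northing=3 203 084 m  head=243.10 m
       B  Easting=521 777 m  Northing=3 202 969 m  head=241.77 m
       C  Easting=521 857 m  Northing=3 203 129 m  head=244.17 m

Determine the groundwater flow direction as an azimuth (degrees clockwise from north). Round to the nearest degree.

214°

Taking A as reference: B−A = (-5, -115, -1.33); C−A = (75, 45, +1.07).
Determinant of the coordinate differences = (-5)·45 − 75·(-115) = 8400.
∂h/∂x = [(-1.33)·45 − (+1.07)·(-115)] / 8400 = +0.007524
∂h/∂y = [(-5)·(+1.07) − 75·(-1.33)] / 8400 = +0.01124
Flow direction (−∇h) has components (-0.007524 E, -0.01124 N).
Azimuth = atan2(E, N) = atan2(-0.007524, -0.01124) = 213.8° ≈ 214°.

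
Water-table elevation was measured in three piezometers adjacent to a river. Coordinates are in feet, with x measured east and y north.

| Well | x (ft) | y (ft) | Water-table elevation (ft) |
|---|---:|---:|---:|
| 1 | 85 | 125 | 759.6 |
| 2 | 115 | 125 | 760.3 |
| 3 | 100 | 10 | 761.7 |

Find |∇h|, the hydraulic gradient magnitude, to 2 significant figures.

Taking 1 as reference: 2−1 = (30, 0, +0.7); 3−1 = (15, -115, +2.1).
Solve a·Δx + b·Δy = Δh: det = 30·(-115) − 15·0 = -3450.
∂h/∂x = [(+0.7)·(-115) − (+2.1)·0] / -3450 = +0.02333
∂h/∂y = [30·(+2.1) − 15·(+0.7)] / -3450 = -0.01522
|∇h| = √(0.02333² + -0.01522²) = 0.02786

0.028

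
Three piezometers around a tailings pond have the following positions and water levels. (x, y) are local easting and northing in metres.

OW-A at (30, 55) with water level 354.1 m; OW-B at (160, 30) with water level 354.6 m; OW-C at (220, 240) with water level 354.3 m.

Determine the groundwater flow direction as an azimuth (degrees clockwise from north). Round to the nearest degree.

305°

Differences from OW-A: to OW-B (Δx, Δy, Δh) = (130, -25, +0.5); to OW-C = (190, 185, +0.2).
Solve a·Δx + b·Δy = Δh: det = 130·185 − 190·(-25) = 28800.
∂h/∂x = [(+0.5)·185 − (+0.2)·(-25)] / 28800 = +0.003385
∂h/∂y = [130·(+0.2) − 190·(+0.5)] / 28800 = -0.002396
Flow direction (−∇h) has components (-0.003385 E, +0.002396 N).
Azimuth = atan2(E, N) = atan2(-0.003385, +0.002396) = 305.3° ≈ 305°.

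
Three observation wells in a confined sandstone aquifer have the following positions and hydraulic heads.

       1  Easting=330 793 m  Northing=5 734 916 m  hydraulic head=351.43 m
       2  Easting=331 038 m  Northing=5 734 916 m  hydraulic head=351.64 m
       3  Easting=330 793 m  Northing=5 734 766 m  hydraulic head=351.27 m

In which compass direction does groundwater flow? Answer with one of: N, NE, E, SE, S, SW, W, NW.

∂h/∂x = (351.64 − 351.43) / (331038 − 330793) = +0.0008571
∂h/∂y = (351.27 − 351.43) / (5734766 − 5734916) = +0.001067
Flow = −∇h = (-0.0008571 east, -0.001067 north), which points southwest.

SW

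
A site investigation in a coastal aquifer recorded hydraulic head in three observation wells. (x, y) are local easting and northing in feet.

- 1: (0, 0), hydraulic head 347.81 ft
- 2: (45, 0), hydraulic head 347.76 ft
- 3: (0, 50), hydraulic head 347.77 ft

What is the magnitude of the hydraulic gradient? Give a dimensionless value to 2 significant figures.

0.0014

∂h/∂x = (347.76 − 347.81) / (45 − 0) = -0.001111
∂h/∂y = (347.77 − 347.81) / (50 − 0) = -0.0008000
|∇h| = √(-0.001111² + -0.0008000²) = 0.001369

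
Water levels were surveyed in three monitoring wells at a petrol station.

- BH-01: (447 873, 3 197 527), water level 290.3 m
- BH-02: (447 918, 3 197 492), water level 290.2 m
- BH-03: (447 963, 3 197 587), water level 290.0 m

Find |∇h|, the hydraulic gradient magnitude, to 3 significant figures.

With h = a·x + b·y + c and BH-01 as origin, the differences give:
  45·a + (-35)·b = -0.1
  90·a + 60·b = -0.3
Eliminate b (×60 and ×(-35), subtract): 5850·a = -16.50 → a = ∂h/∂x = -0.002821
Back-substitute: b = ∂h/∂y = -0.0007692.
|∇h| = √(-0.002821² + -0.0007692²) = 0.002924

0.00292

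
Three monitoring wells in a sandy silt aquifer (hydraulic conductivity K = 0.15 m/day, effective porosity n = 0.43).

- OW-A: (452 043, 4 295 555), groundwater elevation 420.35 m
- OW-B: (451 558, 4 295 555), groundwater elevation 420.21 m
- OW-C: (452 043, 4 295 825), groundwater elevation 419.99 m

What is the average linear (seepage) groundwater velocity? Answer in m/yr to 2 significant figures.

∂h/∂x = (420.21 − 420.35) / (451558 − 452043) = +0.0002887
∂h/∂y = (419.99 − 420.35) / (4295825 − 4295555) = -0.001333
|∇h| = √(0.0002887² + -0.001333²) = 0.001364
Seepage velocity v = K·i/n = 0.15 × 0.001364 / 0.43 = 0.0004758 m/day = 0.1738 m/yr.

0.17 m/yr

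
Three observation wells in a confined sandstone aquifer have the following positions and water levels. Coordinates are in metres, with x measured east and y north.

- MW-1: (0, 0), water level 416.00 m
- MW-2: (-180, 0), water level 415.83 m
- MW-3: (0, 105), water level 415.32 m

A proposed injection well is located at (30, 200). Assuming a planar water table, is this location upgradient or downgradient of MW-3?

∂h/∂x = (415.83 − 416.00) / (-180 − 0) = +0.0009444
∂h/∂y = (415.32 − 416.00) / (105 − 0) = -0.006476
Head at (30, 200) = 416.00 + (+0.0009444)·(30) + (-0.006476)·(200) = 414.73 m.
That is lower than the 415.32 m at MW-3, so the point is downgradient.

downgradient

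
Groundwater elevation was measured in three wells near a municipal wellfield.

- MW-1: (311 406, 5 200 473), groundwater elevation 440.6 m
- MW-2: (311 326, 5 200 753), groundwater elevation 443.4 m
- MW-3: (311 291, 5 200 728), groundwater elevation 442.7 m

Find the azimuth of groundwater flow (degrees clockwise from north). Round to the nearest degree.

219°

With h = a·x + b·y + c and MW-1 as origin, the differences give:
  (-80)·a + 280·b = +2.8
  (-115)·a + 255·b = +2.1
Eliminate b (×255 and ×280, subtract): 11800·a = 126.00 → a = ∂h/∂x = +0.01068
Back-substitute: b = ∂h/∂y = +0.01305.
Flow direction (−∇h) has components (-0.01068 E, -0.01305 N).
Azimuth = atan2(E, N) = atan2(-0.01068, -0.01305) = 219.3° ≈ 219°.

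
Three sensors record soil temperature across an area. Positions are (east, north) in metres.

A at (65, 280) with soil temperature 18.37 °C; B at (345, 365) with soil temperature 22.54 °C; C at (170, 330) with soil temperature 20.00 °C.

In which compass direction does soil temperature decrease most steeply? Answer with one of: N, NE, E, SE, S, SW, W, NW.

Taking A as reference: B−A = (280, 85, +4.17); C−A = (105, 50, +1.63).
Solve a·Δx + b·Δy = ΔT: det = 280·50 − 105·85 = 5075.
∂T/∂x = [(+4.17)·50 − (+1.63)·85] / 5075 = +0.01378
∂T/∂y = [280·(+1.63) − 105·(+4.17)] / 5075 = +0.003655
Steepest decrease is along −∇f = (-0.01378 E, -0.003655 N) → west.

W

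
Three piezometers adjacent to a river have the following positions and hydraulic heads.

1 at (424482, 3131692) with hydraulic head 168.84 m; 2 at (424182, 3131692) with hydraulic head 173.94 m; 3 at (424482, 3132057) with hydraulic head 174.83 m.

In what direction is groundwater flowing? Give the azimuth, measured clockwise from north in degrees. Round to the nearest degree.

∂h/∂x = (173.94 − 168.84) / (424182 − 424482) = -0.01700
∂h/∂y = (174.83 − 168.84) / (3132057 − 3131692) = +0.01641
Flow direction (−∇h) has components (+0.01700 E, -0.01641 N).
Azimuth = atan2(E, N) = atan2(+0.01700, -0.01641) = 134.0° ≈ 134°.

134°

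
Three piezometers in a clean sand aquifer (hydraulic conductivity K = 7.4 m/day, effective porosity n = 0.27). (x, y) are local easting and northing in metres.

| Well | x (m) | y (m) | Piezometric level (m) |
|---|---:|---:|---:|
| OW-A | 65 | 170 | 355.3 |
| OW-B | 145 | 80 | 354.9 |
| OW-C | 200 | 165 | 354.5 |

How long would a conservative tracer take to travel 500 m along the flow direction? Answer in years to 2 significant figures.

8.3 years

Taking OW-A as reference: OW-B−OW-A = (80, -90, -0.4); OW-C−OW-A = (135, -5, -0.8).
Solve a·Δx + b·Δy = Δh: det = 80·(-5) − 135·(-90) = 11750.
∂h/∂x = [(-0.4)·(-5) − (-0.8)·(-90)] / 11750 = -0.005957
∂h/∂y = [80·(-0.8) − 135·(-0.4)] / 11750 = -0.0008511
|∇h| = √(-0.005957² + -0.0008511²) = 0.006017
Seepage velocity v = K·i/n = 7.4 × 0.006017 / 0.27 = 0.1649 m/day.
t = 500 / 0.1649 = 3032 days = 8.3 years.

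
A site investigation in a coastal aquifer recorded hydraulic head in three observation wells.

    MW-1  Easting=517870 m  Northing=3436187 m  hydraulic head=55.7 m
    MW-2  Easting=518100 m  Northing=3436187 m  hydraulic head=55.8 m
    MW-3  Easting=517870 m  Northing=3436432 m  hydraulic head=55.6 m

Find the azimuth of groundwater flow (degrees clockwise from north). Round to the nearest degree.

313°

∂h/∂x = (55.8 − 55.7) / (518100 − 517870) = +0.0004348
∂h/∂y = (55.6 − 55.7) / (3436432 − 3436187) = -0.0004082
Flow direction (−∇h) has components (-0.0004348 E, +0.0004082 N).
Azimuth = atan2(E, N) = atan2(-0.0004348, +0.0004082) = 313.2° ≈ 313°.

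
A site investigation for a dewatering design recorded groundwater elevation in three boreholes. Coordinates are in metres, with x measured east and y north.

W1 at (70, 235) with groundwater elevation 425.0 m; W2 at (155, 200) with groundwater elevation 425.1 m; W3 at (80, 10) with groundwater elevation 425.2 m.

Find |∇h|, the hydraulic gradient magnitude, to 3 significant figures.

0.00119

With h = a·x + b·y + c and W1 as origin, the differences give:
  85·a + (-35)·b = +0.1
  10·a + (-225)·b = +0.2
Eliminate b (×(-225) and ×(-35), subtract): -18775·a = -15.50 → a = ∂h/∂x = +0.0008256
Back-substitute: b = ∂h/∂y = -0.0008522.
|∇h| = √(0.0008256² + -0.0008522²) = 0.001187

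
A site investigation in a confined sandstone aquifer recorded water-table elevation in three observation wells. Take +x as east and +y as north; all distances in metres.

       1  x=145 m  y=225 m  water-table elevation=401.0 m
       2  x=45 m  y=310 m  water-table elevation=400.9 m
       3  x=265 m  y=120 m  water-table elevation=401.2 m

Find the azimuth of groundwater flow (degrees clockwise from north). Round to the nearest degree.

Three-point gradient (reference 1): Δ to 2 = (-100, 85, -0.1), Δ to 3 = (120, -105, +0.2).
∂h/∂x = -0.02167, ∂h/∂y = -0.02667 (det = 300).
Flow direction (−∇h) has components (+0.02167 E, +0.02667 N).
Azimuth = atan2(E, N) = atan2(+0.02167, +0.02667) = 39.1° ≈ 039°.

039°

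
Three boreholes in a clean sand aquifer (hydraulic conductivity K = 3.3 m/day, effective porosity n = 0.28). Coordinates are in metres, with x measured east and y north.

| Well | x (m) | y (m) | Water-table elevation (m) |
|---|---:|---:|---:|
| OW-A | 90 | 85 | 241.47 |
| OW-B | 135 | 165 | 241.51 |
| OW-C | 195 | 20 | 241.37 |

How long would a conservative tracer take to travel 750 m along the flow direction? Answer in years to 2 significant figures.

With h = a·x + b·y + c and OW-A as origin, the differences give:
  45·a + 80·b = +0.04
  105·a + (-65)·b = -0.10
Eliminate b (×(-65) and ×80, subtract): -11325·a = 5.400 → a = ∂h/∂x = -0.0004768
Back-substitute: b = ∂h/∂y = +0.0007682.
|∇h| = √(-0.0004768² + 0.0007682²) = 0.0009041
Seepage velocity v = K·i/n = 3.3 × 0.0009041 / 0.28 = 0.01066 m/day.
t = 750 / 0.01066 = 7.036e+04 days = 193 years.

190 years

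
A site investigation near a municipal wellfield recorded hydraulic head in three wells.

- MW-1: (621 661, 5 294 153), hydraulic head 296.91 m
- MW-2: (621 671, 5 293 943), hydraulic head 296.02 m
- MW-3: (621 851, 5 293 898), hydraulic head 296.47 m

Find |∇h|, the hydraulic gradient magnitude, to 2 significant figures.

With h = a·x + b·y + c and MW-1 as origin, the differences give:
  10·a + (-210)·b = -0.89
  190·a + (-255)·b = -0.44
Eliminate b (×(-255) and ×(-210), subtract): 37350·a = 134.550 → a = ∂h/∂x = +0.003602
Back-substitute: b = ∂h/∂y = +0.004410.
|∇h| = √(0.003602² + 0.004410²) = 0.005694

0.0057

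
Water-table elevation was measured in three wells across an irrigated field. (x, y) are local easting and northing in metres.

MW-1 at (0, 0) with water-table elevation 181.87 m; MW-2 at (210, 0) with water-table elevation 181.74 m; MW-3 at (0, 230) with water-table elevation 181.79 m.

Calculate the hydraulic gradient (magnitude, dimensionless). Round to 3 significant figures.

∂h/∂x = (181.74 − 181.87) / (210 − 0) = -0.0006190
∂h/∂y = (181.79 − 181.87) / (230 − 0) = -0.0003478
|∇h| = √(-0.0006190² + -0.0003478²) = 0.00071

0.000710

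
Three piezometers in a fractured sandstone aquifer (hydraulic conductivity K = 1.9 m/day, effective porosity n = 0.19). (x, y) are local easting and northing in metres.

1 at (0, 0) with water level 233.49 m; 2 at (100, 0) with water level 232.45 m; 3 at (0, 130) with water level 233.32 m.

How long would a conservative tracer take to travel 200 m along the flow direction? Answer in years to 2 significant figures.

∂h/∂x = (232.45 − 233.49) / (100 − 0) = -0.01040
∂h/∂y = (233.32 − 233.49) / (130 − 0) = -0.001308
|∇h| = √(-0.01040² + -0.001308²) = 0.01048
Seepage velocity v = K·i/n = 1.9 × 0.01048 / 0.19 = 0.1048 m/day.
t = 200 / 0.1048 = 1908 days = 5.22 years.

5.2 years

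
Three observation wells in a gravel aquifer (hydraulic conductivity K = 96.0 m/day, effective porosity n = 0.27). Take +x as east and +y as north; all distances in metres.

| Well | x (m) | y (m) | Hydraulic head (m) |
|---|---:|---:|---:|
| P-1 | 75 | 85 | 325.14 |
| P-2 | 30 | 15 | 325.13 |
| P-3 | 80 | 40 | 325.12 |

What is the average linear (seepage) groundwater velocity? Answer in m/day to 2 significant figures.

0.20 m/day

Taking P-1 as reference: P-2−P-1 = (-45, -70, -0.01); P-3−P-1 = (5, -45, -0.02).
Solve a·Δx + b·Δy = Δh: det = (-45)·(-45) − 5·(-70) = 2375.
∂h/∂x = [(-0.01)·(-45) − (-0.02)·(-70)] / 2375 = -0.0004000
∂h/∂y = [(-45)·(-0.02) − 5·(-0.01)] / 2375 = +0.0004000
|∇h| = √(-0.0004000² + 0.0004000²) = 0.0005657
Seepage velocity v = K·i/n = 96.0 × 0.0005657 / 0.27 = 0.2011 m/day.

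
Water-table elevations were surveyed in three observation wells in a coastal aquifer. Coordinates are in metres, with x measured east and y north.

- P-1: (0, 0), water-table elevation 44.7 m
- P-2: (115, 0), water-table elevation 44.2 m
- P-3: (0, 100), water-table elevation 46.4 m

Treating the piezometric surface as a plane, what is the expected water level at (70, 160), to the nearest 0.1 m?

47.1 m

∂h/∂x = (44.2 − 44.7) / (115 − 0) = -0.004348
∂h/∂y = (46.4 − 44.7) / (100 − 0) = +0.01700
h(70, 160) = 44.7 + (-0.004348)·(70) + (+0.01700)·(160) = 44.7 -0.304 +2.720 = 47.116 m.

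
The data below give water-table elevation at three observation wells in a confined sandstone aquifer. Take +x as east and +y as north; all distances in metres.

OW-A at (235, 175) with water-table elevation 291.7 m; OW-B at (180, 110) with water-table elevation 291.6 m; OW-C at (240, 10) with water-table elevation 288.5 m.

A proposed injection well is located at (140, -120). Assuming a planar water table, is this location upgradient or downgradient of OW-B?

downgradient

Three-point gradient (reference OW-A): Δ to OW-B = (-55, -65, -0.1), Δ to OW-C = (5, -165, -3.2).
∂h/∂x = -0.02037, ∂h/∂y = +0.01878 (det = 9400).
Head at (140, -120) = 291.7 + (-0.02037)·(-95) + (+0.01878)·(-295) = 288.10 m.
That is lower than the 291.6 m at OW-B, so the point is downgradient.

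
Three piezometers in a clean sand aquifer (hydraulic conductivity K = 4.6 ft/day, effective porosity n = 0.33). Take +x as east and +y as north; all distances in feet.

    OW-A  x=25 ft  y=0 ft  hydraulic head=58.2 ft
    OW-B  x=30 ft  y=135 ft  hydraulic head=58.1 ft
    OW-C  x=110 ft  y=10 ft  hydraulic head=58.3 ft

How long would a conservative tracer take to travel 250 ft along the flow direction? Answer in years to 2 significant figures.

33 years

Differences from OW-A: to OW-B (Δx, Δy, Δh) = (5, 135, -0.1); to OW-C = (85, 10, +0.1).
Solve a·Δx + b·Δy = Δh: det = 5·10 − 85·135 = -11425.
∂h/∂x = [(-0.1)·10 − (+0.1)·135] / -11425 = +0.001269
∂h/∂y = [5·(+0.1) − 85·(-0.1)] / -11425 = -0.0007877
|∇h| = √(0.001269² + -0.0007877²) = 0.001494
Seepage velocity v = K·i/n = 4.6 × 0.001494 / 0.33 = 0.02083 ft/day.
t = 250 / 0.02083 = 1.2e+04 days = 32.9 years.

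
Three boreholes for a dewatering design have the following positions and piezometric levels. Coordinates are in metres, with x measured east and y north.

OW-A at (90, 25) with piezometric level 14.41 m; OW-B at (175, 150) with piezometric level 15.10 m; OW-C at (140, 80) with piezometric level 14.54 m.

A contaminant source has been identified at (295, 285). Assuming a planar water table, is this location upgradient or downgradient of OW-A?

Three-point gradient (reference OW-A): Δ to OW-B = (85, 125, +0.69), Δ to OW-C = (50, 55, +0.13).
∂h/∂x = -0.01378, ∂h/∂y = +0.01489 (det = -1575).
Head at (295, 285) = 14.41 + (-0.01378)·(205) + (+0.01489)·(260) = 15.46 m.
That is higher than the 14.41 m at OW-A, so the point is upgradient.

upgradient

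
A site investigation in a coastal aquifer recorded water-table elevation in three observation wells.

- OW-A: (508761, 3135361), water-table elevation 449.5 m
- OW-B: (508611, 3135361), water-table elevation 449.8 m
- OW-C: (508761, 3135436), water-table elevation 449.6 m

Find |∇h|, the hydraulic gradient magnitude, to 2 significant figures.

0.0024

∂h/∂x = (449.8 − 449.5) / (508611 − 508761) = -0.002000
∂h/∂y = (449.6 − 449.5) / (3135436 − 3135361) = +0.001333
|∇h| = √(-0.002000² + 0.001333²) = 0.002404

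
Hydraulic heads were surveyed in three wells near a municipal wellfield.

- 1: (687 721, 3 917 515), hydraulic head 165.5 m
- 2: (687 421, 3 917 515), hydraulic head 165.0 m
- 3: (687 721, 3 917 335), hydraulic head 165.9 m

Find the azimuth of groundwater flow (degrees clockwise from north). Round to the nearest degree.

∂h/∂x = (165.0 − 165.5) / (687421 − 687721) = +0.001667
∂h/∂y = (165.9 − 165.5) / (3917335 − 3917515) = -0.002222
Flow direction (−∇h) has components (-0.001667 E, +0.002222 N).
Azimuth = atan2(E, N) = atan2(-0.001667, +0.002222) = 323.1° ≈ 323°.

323°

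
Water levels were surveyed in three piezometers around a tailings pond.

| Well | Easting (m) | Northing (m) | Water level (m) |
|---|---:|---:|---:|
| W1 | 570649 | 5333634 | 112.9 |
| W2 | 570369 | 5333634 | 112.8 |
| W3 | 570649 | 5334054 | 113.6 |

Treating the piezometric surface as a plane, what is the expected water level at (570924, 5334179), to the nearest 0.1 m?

∂h/∂x = (112.8 − 112.9) / (570369 − 570649) = +0.0003571
∂h/∂y = (113.6 − 112.9) / (5334054 − 5333634) = +0.001667
h(570924, 5334179) = 112.9 + (+0.0003571)·(275) + (+0.001667)·(545) = 112.9 +0.098 +0.908 = 113.907 m.

113.9 m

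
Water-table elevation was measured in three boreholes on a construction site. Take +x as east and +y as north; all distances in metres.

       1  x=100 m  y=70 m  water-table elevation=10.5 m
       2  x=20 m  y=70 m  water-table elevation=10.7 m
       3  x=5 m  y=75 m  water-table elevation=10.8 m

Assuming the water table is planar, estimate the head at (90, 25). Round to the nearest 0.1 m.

10.0 m

Differences from 1: to 2 (Δx, Δy, Δh) = (-80, 0, +0.2); to 3 = (-95, 5, +0.3).
Determinant of the coordinate differences = (-80)·5 − (-95)·0 = -400.
∂h/∂x = [(+0.2)·5 − (+0.3)·0] / -400 = -0.002500
∂h/∂y = [(-80)·(+0.3) − (-95)·(+0.2)] / -400 = +0.01250
h(90, 25) = 10.5 + (-0.002500)·(-10) + (+0.01250)·(-45) = 10.5 +0.025 -0.563 = 9.962 m.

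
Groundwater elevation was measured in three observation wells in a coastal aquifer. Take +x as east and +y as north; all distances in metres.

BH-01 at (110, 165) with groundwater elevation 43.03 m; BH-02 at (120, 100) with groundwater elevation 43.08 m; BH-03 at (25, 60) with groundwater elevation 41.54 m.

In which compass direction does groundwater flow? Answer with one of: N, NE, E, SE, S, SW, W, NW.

W

Taking BH-01 as reference: BH-02−BH-01 = (10, -65, +0.05); BH-03−BH-01 = (-85, -105, -1.49).
Solve a·Δx + b·Δy = Δh: det = 10·(-105) − (-85)·(-65) = -6575.
∂h/∂x = [(+0.05)·(-105) − (-1.49)·(-65)] / -6575 = +0.01553
∂h/∂y = [10·(-1.49) − (-85)·(+0.05)] / -6575 = +0.001620
Flow = −∇h = (-0.01553 east, -0.001620 north), which points west.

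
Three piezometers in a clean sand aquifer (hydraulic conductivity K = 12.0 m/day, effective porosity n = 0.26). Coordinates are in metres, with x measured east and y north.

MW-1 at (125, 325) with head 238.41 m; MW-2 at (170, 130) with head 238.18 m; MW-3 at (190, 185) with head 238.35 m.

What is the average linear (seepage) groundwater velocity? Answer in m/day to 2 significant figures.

Three-point gradient (reference MW-1): Δ to MW-2 = (45, -195, -0.23), Δ to MW-3 = (65, -140, -0.06).
∂h/∂x = +0.003216, ∂h/∂y = +0.001922 (det = 6375).
|∇h| = √(0.003216² + 0.001922²) = 0.003747
Seepage velocity v = K·i/n = 12.0 × 0.003747 / 0.26 = 0.1729 m/day.

0.17 m/day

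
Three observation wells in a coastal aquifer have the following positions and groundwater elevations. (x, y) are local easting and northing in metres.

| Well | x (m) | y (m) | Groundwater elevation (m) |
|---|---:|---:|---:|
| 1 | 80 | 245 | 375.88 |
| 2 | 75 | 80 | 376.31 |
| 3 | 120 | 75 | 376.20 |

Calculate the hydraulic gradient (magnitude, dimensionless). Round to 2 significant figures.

With h = a·x + b·y + c and 1 as origin, the differences give:
  (-5)·a + (-165)·b = +0.43
  40·a + (-170)·b = +0.32
Eliminate b (×(-170) and ×(-165), subtract): 7450·a = -20.300 → a = ∂h/∂x = -0.002725
Back-substitute: b = ∂h/∂y = -0.002523.
|∇h| = √(-0.002725² + -0.002523²) = 0.003714

0.0037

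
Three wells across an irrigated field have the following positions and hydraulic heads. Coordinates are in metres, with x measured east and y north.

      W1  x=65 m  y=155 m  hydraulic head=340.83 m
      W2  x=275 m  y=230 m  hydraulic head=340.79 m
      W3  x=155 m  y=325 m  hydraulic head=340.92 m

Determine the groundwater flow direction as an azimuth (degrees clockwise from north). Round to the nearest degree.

149°

Three-point gradient (reference W1): Δ to W2 = (210, 75, -0.04), Δ to W3 = (90, 170, +0.09).
∂h/∂x = -0.0004680, ∂h/∂y = +0.0007772 (det = 28950).
Flow direction (−∇h) has components (+0.0004680 E, -0.0007772 N).
Azimuth = atan2(E, N) = atan2(+0.0004680, -0.0007772) = 148.9° ≈ 149°.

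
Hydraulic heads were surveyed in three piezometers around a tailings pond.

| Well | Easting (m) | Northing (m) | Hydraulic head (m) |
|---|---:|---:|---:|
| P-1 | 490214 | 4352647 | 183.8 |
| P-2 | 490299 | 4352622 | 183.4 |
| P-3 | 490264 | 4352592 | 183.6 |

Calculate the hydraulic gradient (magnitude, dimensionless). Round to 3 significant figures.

0.00504

With h = a·x + b·y + c and P-1 as origin, the differences give:
  85·a + (-25)·b = -0.4
  50·a + (-55)·b = -0.2
Eliminate b (×(-55) and ×(-25), subtract): -3425·a = 17.00 → a = ∂h/∂x = -0.004964
Back-substitute: b = ∂h/∂y = -0.0008759.
|∇h| = √(-0.004964² + -0.0008759²) = 0.005041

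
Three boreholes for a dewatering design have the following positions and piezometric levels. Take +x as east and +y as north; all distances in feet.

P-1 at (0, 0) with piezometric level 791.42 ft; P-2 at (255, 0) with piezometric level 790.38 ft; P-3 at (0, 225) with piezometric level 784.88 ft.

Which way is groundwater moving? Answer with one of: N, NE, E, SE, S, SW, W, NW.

N

∂h/∂x = (790.38 − 791.42) / (255 − 0) = -0.004078
∂h/∂y = (784.88 − 791.42) / (225 − 0) = -0.02907
Flow = −∇h = (+0.004078 east, +0.02907 north), which points north.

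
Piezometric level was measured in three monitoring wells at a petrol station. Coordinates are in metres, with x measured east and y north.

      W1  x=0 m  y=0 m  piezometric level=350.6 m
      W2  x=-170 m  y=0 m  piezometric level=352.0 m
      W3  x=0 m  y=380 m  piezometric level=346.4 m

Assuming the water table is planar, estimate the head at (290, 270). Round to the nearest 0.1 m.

∂h/∂x = (352.0 − 350.6) / (-170 − 0) = -0.008235
∂h/∂y = (346.4 − 350.6) / (380 − 0) = -0.01105
h(290, 270) = 350.6 + (-0.008235)·(290) + (-0.01105)·(270) = 350.6 -2.388 -2.984 = 345.228 m.

345.2 m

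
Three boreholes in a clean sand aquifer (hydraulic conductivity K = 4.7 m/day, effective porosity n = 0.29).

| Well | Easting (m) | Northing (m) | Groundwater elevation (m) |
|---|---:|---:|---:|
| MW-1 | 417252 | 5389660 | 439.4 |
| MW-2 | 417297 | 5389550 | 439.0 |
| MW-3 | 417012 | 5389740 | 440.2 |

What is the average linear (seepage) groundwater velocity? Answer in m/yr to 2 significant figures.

21 m/yr

Taking MW-1 as reference: MW-2−MW-1 = (45, -110, -0.4); MW-3−MW-1 = (-240, 80, +0.8).
Solve a·Δx + b·Δy = Δh: det = 45·80 − (-240)·(-110) = -22800.
∂h/∂x = [(-0.4)·80 − (+0.8)·(-110)] / -22800 = -0.002456
∂h/∂y = [45·(+0.8) − (-240)·(-0.4)] / -22800 = +0.002632
|∇h| = √(-0.002456² + 0.002632²) = 0.0036
Seepage velocity v = K·i/n = 4.7 × 0.0036 / 0.29 = 0.05834 m/day = 21.31 m/yr.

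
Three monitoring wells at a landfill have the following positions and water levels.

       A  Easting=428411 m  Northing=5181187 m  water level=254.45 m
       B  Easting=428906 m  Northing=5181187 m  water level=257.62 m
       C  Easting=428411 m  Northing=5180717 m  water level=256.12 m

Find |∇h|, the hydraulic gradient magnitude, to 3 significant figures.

∂h/∂x = (257.62 − 254.45) / (428906 − 428411) = +0.006404
∂h/∂y = (256.12 − 254.45) / (5180717 − 5181187) = -0.003553
|∇h| = √(0.006404² + -0.003553²) = 0.007324

0.00732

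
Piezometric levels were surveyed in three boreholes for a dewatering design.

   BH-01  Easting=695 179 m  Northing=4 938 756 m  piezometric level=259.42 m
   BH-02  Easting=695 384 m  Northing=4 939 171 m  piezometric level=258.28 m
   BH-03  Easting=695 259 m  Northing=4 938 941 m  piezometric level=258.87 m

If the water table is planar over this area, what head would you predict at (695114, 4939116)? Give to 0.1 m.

Taking BH-01 as reference: BH-02−BH-01 = (205, 415, -1.14); BH-03−BH-01 = (80, 185, -0.55).
Solve a·Δx + b·Δy = Δh: det = 205·185 − 80·415 = 4725.
∂h/∂x = [(-1.14)·185 − (-0.55)·415] / 4725 = +0.003672
∂h/∂y = [205·(-0.55) − 80·(-1.14)] / 4725 = -0.004561
h(695114, 4939116) = 259.42 + (+0.003672)·(-65) + (-0.004561)·(360) = 259.42 -0.239 -1.642 = 257.539 m.

257.5 m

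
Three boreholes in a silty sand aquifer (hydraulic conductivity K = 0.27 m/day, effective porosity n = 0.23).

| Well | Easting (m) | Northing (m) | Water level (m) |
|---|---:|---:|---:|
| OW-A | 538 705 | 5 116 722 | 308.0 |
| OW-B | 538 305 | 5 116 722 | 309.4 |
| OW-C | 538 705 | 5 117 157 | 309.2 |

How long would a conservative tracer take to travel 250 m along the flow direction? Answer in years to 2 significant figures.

130 years

∂h/∂x = (309.4 − 308.0) / (538305 − 538705) = -0.003500
∂h/∂y = (309.2 − 308.0) / (5117157 − 5116722) = +0.002759
|∇h| = √(-0.003500² + 0.002759²) = 0.004457
Seepage velocity v = K·i/n = 0.27 × 0.004457 / 0.23 = 0.005232 m/day.
t = 250 / 0.005232 = 4.778e+04 days = 131 years.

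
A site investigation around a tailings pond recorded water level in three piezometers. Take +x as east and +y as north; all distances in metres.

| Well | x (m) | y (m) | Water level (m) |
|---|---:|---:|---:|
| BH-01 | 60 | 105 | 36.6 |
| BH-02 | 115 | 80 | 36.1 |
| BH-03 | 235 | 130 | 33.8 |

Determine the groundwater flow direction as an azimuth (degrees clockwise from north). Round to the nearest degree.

Taking BH-01 as reference: BH-02−BH-01 = (55, -25, -0.5); BH-03−BH-01 = (175, 25, -2.8).
Solve a·Δx + b·Δy = Δh: det = 55·25 − 175·(-25) = 5750.
∂h/∂x = [(-0.5)·25 − (-2.8)·(-25)] / 5750 = -0.01435
∂h/∂y = [55·(-2.8) − 175·(-0.5)] / 5750 = -0.01157
Flow direction (−∇h) has components (+0.01435 E, +0.01157 N).
Azimuth = atan2(E, N) = atan2(+0.01435, +0.01157) = 51.1° ≈ 051°.

051°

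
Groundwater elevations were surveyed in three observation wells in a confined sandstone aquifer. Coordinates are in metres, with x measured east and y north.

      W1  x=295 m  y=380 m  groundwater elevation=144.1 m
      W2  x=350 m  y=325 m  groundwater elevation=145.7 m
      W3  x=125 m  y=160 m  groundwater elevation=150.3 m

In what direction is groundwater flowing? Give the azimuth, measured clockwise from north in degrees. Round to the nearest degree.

359°

Taking W1 as reference: W2−W1 = (55, -55, +1.6); W3−W1 = (-170, -220, +6.2).
Solve a·Δx + b·Δy = Δh: det = 55·(-220) − (-170)·(-55) = -21450.
∂h/∂x = [(+1.6)·(-220) − (+6.2)·(-55)] / -21450 = +0.0005128
∂h/∂y = [55·(+6.2) − (-170)·(+1.6)] / -21450 = -0.02858
Flow direction (−∇h) has components (-0.0005128 E, +0.02858 N).
Azimuth = atan2(E, N) = atan2(-0.0005128, +0.02858) = 359.0° ≈ 359°.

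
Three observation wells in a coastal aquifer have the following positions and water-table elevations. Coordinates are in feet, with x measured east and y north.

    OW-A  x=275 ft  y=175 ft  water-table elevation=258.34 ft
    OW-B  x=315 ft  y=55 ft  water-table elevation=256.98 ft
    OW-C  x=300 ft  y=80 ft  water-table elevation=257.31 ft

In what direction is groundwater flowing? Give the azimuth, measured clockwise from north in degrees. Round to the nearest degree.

142°

With h = a·x + b·y + c and OW-A as origin, the differences give:
  40·a + (-120)·b = -1.36
  25·a + (-95)·b = -1.03
Eliminate b (×(-95) and ×(-120), subtract): -800·a = 5.600 → a = ∂h/∂x = -0.007000
Back-substitute: b = ∂h/∂y = +0.009000.
Flow direction (−∇h) has components (+0.007000 E, -0.009000 N).
Azimuth = atan2(E, N) = atan2(+0.007000, -0.009000) = 142.1° ≈ 142°.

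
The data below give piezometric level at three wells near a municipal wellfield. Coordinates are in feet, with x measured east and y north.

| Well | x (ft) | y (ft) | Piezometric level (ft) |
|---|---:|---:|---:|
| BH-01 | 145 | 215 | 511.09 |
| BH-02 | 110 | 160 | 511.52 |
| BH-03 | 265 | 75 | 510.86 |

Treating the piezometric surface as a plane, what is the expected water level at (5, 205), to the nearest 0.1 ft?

With h = a·x + b·y + c and BH-01 as origin, the differences give:
  (-35)·a + (-55)·b = +0.43
  120·a + (-140)·b = -0.23
Eliminate b (×(-140) and ×(-55), subtract): 11500·a = -72.850 → a = ∂h/∂x = -0.006335
Back-substitute: b = ∂h/∂y = -0.003787.
h(5, 205) = 511.09 + (-0.006335)·(-140) + (-0.003787)·(-10) = 511.09 +0.887 +0.038 = 512.015 ft.

512.0 ft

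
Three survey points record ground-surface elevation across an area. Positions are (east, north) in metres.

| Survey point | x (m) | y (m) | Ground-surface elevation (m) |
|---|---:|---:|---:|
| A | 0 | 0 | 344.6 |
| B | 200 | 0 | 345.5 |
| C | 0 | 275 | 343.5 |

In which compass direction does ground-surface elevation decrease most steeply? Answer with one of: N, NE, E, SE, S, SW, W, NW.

NW

∂z/∂x = (345.5 − 344.6) / (200 − 0) = +0.004500
∂z/∂y = (343.5 − 344.6) / (275 − 0) = -0.004000
Steepest decrease is along −∇f = (-0.004500 E, +0.004000 N) → northwest.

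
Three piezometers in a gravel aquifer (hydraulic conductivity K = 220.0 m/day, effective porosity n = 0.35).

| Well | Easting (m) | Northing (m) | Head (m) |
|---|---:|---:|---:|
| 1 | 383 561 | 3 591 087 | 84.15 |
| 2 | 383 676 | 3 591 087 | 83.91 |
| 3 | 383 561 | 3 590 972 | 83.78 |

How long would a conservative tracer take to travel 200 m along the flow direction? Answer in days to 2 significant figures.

∂h/∂x = (83.91 − 84.15) / (383676 − 383561) = -0.002087
∂h/∂y = (83.78 − 84.15) / (3590972 − 3591087) = +0.003217
|∇h| = √(-0.002087² + 0.003217²) = 0.003835
Seepage velocity v = K·i/n = 220.0 × 0.003835 / 0.35 = 2.411 m/day.
t = 200 / 2.411 = 82.95 days.

83 days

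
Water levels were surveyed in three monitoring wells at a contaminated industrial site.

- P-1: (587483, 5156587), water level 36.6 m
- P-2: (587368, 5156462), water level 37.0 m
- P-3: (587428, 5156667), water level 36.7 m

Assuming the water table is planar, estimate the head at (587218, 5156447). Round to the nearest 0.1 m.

Taking P-1 as reference: P-2−P-1 = (-115, -125, +0.4); P-3−P-1 = (-55, 80, +0.1).
Determinant of the coordinate differences = (-115)·80 − (-55)·(-125) = -16075.
∂h/∂x = [(+0.4)·80 − (+0.1)·(-125)] / -16075 = -0.002768
∂h/∂y = [(-115)·(+0.1) − (-55)·(+0.4)] / -16075 = -0.0006532
h(587218, 5156447) = 36.6 + (-0.002768)·(-265) + (-0.0006532)·(-140) = 36.6 +0.734 +0.091 = 37.425 m.

37.4 m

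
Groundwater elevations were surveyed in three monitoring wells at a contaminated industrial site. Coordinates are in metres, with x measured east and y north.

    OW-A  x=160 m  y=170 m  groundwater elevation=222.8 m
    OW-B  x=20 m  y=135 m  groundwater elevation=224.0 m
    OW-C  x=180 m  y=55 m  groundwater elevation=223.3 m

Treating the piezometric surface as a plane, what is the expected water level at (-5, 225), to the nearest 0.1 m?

With h = a·x + b·y + c and OW-A as origin, the differences give:
  (-140)·a + (-35)·b = +1.2
  20·a + (-115)·b = +0.5
Eliminate b (×(-115) and ×(-35), subtract): 16800·a = -120.50 → a = ∂h/∂x = -0.007173
Back-substitute: b = ∂h/∂y = -0.005595.
h(-5, 225) = 222.8 + (-0.007173)·(-165) + (-0.005595)·(55) = 222.8 +1.183 -0.308 = 223.676 m.

223.7 m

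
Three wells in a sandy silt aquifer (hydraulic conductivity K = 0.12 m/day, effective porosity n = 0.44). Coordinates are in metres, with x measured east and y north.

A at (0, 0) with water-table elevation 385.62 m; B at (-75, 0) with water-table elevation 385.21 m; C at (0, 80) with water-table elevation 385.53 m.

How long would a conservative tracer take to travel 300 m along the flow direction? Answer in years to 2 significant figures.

∂h/∂x = (385.21 − 385.62) / (-75 − 0) = +0.005467
∂h/∂y = (385.53 − 385.62) / (80 − 0) = -0.001125
|∇h| = √(0.005467² + -0.001125²) = 0.005582
Seepage velocity v = K·i/n = 0.12 × 0.005582 / 0.44 = 0.001522 m/day.
t = 300 / 0.001522 = 1.971e+05 days = 540 years.

540 years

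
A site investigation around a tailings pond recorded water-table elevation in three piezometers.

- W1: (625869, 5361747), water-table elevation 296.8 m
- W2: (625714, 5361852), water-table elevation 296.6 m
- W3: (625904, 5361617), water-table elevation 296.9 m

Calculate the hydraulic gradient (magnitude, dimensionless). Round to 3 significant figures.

Taking W1 as reference: W2−W1 = (-155, 105, -0.2); W3−W1 = (35, -130, +0.1).
Solve a·Δx + b·Δy = Δh: det = (-155)·(-130) − 35·105 = 16475.
∂h/∂x = [(-0.2)·(-130) − (+0.1)·105] / 16475 = +0.0009408
∂h/∂y = [(-155)·(+0.1) − 35·(-0.2)] / 16475 = -0.0005159
|∇h| = √(0.0009408² + -0.0005159²) = 0.001073

0.00107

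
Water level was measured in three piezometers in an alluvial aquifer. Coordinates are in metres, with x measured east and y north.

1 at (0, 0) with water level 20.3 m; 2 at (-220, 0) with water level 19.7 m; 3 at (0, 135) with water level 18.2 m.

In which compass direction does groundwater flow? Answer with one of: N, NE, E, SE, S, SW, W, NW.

N

∂h/∂x = (19.7 − 20.3) / (-220 − 0) = +0.002727
∂h/∂y = (18.2 − 20.3) / (135 − 0) = -0.01556
Flow = −∇h = (-0.002727 east, +0.01556 north), which points north.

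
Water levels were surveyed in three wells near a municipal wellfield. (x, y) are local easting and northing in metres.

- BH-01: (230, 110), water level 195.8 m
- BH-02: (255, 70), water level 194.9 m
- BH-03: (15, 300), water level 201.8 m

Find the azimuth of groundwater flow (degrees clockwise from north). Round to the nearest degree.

Three-point gradient (reference BH-01): Δ to BH-02 = (25, -40, -0.9), Δ to BH-03 = (-215, 190, +6.0).
∂h/∂x = -0.01792, ∂h/∂y = +0.01130 (det = -3850).
Flow direction (−∇h) has components (+0.01792 E, -0.01130 N).
Azimuth = atan2(E, N) = atan2(+0.01792, -0.01130) = 122.2° ≈ 122°.

122°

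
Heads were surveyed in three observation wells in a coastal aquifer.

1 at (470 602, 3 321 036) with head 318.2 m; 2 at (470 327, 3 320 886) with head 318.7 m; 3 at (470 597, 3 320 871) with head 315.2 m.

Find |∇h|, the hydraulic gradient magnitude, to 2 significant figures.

With h = a·x + b·y + c and 1 as origin, the differences give:
  (-275)·a + (-150)·b = +0.5
  (-5)·a + (-165)·b = -3.0
Eliminate b (×(-165) and ×(-150), subtract): 44625·a = -532.50 → a = ∂h/∂x = -0.01193
Back-substitute: b = ∂h/∂y = +0.01854.
|∇h| = √(-0.01193² + 0.01854²) = 0.02205

0.022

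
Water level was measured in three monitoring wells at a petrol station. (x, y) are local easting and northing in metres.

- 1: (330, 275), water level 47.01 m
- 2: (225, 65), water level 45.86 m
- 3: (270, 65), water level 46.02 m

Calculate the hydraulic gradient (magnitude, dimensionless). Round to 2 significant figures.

With h = a·x + b·y + c and 1 as origin, the differences give:
  (-105)·a + (-210)·b = -1.15
  (-60)·a + (-210)·b = -0.99
Eliminate b (×(-210) and ×(-210), subtract): 9450·a = 33.600 → a = ∂h/∂x = +0.003556
Back-substitute: b = ∂h/∂y = +0.003698.
|∇h| = √(0.003556² + 0.003698²) = 0.00513

0.0051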